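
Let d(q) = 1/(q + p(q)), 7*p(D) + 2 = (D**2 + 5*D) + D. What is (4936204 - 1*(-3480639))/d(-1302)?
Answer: 14125785602668/7 ≈ 2.0180e+12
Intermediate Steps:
p(D) = -2/7 + D**2/7 + 6*D/7 (p(D) = -2/7 + ((D**2 + 5*D) + D)/7 = -2/7 + (D**2 + 6*D)/7 = -2/7 + (D**2/7 + 6*D/7) = -2/7 + D**2/7 + 6*D/7)
d(q) = 1/(-2/7 + q**2/7 + 13*q/7) (d(q) = 1/(q + (-2/7 + q**2/7 + 6*q/7)) = 1/(-2/7 + q**2/7 + 13*q/7))
(4936204 - 1*(-3480639))/d(-1302) = (4936204 - 1*(-3480639))/((7/(-2 + (-1302)**2 + 13*(-1302)))) = (4936204 + 3480639)/((7/(-2 + 1695204 - 16926))) = 8416843/((7/1678276)) = 8416843/((7*(1/1678276))) = 8416843/(7/1678276) = 8416843*(1678276/7) = 14125785602668/7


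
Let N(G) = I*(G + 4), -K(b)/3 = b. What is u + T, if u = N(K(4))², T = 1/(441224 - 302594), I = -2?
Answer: 35489281/138630 ≈ 256.00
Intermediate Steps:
K(b) = -3*b
T = 1/138630 ≈ 7.2134e-6
N(G) = -8 - 2*G (N(G) = -2*(G + 4) = -2*(4 + G) = -8 - 2*G)
u = 256 (u = (-8 - (-6)*4)² = (-8 - 2*(-12))² = (-8 + 24)² = 16² = 256)
u + T = 256 + 1/138630 = 35489281/138630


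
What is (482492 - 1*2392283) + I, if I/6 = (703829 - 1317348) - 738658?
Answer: -10022853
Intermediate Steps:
I = -8113062 (I = 6*((703829 - 1317348) - 738658) = 6*(-613519 - 738658) = 6*(-1352177) = -8113062)
(482492 - 1*2392283) + I = (482492 - 1*2392283) - 8113062 = (482492 - 2392283) - 8113062 = -1909791 - 8113062 = -10022853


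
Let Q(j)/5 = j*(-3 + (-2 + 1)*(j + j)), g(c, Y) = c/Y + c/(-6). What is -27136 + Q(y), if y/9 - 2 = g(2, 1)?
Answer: -38521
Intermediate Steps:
g(c, Y) = -c/6 + c/Y (g(c, Y) = c/Y + c*(-1/6) = c/Y - c/6 = -c/6 + c/Y)
y = 33 (y = 18 + 9*(-1/6*2 + 2/1) = 18 + 9*(-1/3 + 2*1) = 18 + 9*(-1/3 + 2) = 18 + 9*(5/3) = 18 + 15 = 33)
Q(j) = 5*j*(-3 - 2*j) (Q(j) = 5*(j*(-3 + (-2 + 1)*(j + j))) = 5*(j*(-3 - 2*j)) = 5*j*(-3 - 2*j))
-27136 + Q(y) = -27136 - 5*33*(3 + 2*33) = -27136 - 5*33*(3 + 66) = -27136 - 5*33*69 = -27136 - 11385 = -38521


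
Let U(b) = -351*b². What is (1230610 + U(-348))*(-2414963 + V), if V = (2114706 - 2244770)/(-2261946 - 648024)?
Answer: 145036062001066065562/1454985 ≈ 9.9682e+13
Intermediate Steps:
V = 65032/1454985 (V = -130064/(-2909970) = -130064*(-1/2909970) = 65032/1454985 ≈ 0.044696)
(1230610 + U(-348))*(-2414963 + V) = (1230610 - 351*(-348)²)*(-2414963 + 65032/1454985) = (1230610 - 351*121104)*(-3513734875523/1454985) = (1230610 - 42507504)*(-3513734875523/1454985) = -41276894*(-3513734875523/1454985) = 145036062001066065562/1454985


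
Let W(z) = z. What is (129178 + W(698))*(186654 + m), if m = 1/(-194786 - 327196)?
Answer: 2108970391001642/86997 ≈ 2.4242e+10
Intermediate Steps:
m = -1/521982 (m = 1/(-521982) = -1/521982 ≈ -1.9158e-6)
(129178 + W(698))*(186654 + m) = (129178 + 698)*(186654 - 1/521982) = 129876*(97430028227/521982) = 2108970391001642/86997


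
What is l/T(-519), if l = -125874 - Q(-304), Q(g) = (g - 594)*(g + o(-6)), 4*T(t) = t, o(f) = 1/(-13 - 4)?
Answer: 9042160/2941 ≈ 3074.5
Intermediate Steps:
o(f) = -1/17 (o(f) = 1/(-17) = -1/17)
T(t) = t/4
Q(g) = (-594 + g)*(-1/17 + g) (Q(g) = (g - 594)*(g - 1/17) = (-594 + g)*(-1/17 + g))
l = -6781620/17 (l = -125874 - (594/17 + (-304)**2 - 10099/17*(-304)) = -125874 - (594/17 + 92416 + 3070096/17) = -125874 - 1*4641762/17 = -125874 - 4641762/17 = -6781620/17 ≈ -3.9892e+5)
l/T(-519) = -6781620/(17*((1/4)*(-519))) = -6781620/(17*(-519/4)) = -6781620/17*(-4/519) = 9042160/2941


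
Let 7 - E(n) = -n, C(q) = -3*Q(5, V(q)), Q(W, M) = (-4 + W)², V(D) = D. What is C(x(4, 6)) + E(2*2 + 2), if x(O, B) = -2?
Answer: 10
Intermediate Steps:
C(q) = -3 (C(q) = -3*(-4 + 5)² = -3*1² = -3*1 = -3)
E(n) = 7 + n (E(n) = 7 - (-1)*n = 7 + n)
C(x(4, 6)) + E(2*2 + 2) = -3 + (7 + (2*2 + 2)) = -3 + (7 + (4 + 2)) = -3 + (7 + 6) = -3 + 13 = 10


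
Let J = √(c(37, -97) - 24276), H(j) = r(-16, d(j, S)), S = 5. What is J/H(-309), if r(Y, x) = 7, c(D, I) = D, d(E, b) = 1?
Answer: I*√24239/7 ≈ 22.241*I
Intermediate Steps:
H(j) = 7
J = I*√24239 (J = √(37 - 24276) = √(-24239) = I*√24239 ≈ 155.69*I)
J/H(-309) = (I*√24239)/7 = (I*√24239)*(⅐) = I*√24239/7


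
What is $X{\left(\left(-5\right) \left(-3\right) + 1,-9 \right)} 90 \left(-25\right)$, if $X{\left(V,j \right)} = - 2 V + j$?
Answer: $92250$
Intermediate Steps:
$X{\left(V,j \right)} = j - 2 V$
$X{\left(\left(-5\right) \left(-3\right) + 1,-9 \right)} 90 \left(-25\right) = \left(-9 - 2 \left(\left(-5\right) \left(-3\right) + 1\right)\right) 90 \left(-25\right) = \left(-9 - 2 \left(15 + 1\right)\right) 90 \left(-25\right) = \left(-9 - 32\right) 90 \left(-25\right) = \left(-41\right) 90 \left(-25\right) = \left(-3690\right) \left(-25\right) = 92250$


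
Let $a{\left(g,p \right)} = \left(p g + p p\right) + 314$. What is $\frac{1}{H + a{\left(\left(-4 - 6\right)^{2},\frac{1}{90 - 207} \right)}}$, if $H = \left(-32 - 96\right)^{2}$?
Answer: $\frac{13689}{228567223} \approx 5.989 \cdot 10^{-5}$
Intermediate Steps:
$a{\left(g,p \right)} = 314 + p^{2} + g p$ ($a{\left(g,p \right)} = \left(g p + p^{2}\right) + 314 = \left(p^{2} + g p\right) + 314 = 314 + p^{2} + g p$)
$H = 16384$ ($H = \left(-128\right)^{2} = 16384$)
$\frac{1}{H + a{\left(\left(-4 - 6\right)^{2},\frac{1}{90 - 207} \right)}} = \frac{1}{16384 + \left(314 + \left(\frac{1}{90 - 207}\right)^{2} + \frac{\left(-4 - 6\right)^{2}}{90 - 207}\right)} = \frac{1}{16384 + \left(314 + \left(\frac{1}{-117}\right)^{2} + \frac{\left(-10\right)^{2}}{-117}\right)} = \frac{1}{16384 + \left(314 + \left(- \frac{1}{117}\right)^{2} + 100 \left(- \frac{1}{117}\right)\right)} = \frac{1}{16384 + \left(314 + \frac{1}{13689} - \frac{100}{117}\right)} = \frac{1}{16384 + \frac{4286647}{13689}} = \frac{1}{\frac{228567223}{13689}} = \frac{13689}{228567223}$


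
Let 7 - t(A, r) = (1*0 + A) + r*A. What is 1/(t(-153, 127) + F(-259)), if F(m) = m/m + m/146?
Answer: 146/2860173 ≈ 5.1046e-5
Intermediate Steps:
t(A, r) = 7 - A - A*r (t(A, r) = 7 - ((1*0 + A) + r*A) = 7 - ((0 + A) + A*r) = 7 - (A + A*r) = 7 + (-A - A*r) = 7 - A - A*r)
F(m) = 1 + m/146 (F(m) = 1 + m*(1/146) = 1 + m/146)
1/(t(-153, 127) + F(-259)) = 1/((7 - 1*(-153) - 1*(-153)*127) + (1 + (1/146)*(-259))) = 1/((7 + 153 + 19431) + (1 - 259/146)) = 1/(19591 - 113/146) = 1/(2860173/146) = 146/2860173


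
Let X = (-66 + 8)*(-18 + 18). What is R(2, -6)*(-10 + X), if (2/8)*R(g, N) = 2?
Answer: -80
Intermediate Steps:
R(g, N) = 8 (R(g, N) = 4*2 = 8)
X = 0 (X = -58*0 = 0)
R(2, -6)*(-10 + X) = 8*(-10 + 0) = 8*(-10) = -80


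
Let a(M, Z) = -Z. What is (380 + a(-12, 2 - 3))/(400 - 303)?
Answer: 381/97 ≈ 3.9278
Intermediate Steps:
(380 + a(-12, 2 - 3))/(400 - 303) = (380 - (2 - 3))/(400 - 303) = (380 - 1*(-1))/97 = (380 + 1)*(1/97) = 381*(1/97) = 381/97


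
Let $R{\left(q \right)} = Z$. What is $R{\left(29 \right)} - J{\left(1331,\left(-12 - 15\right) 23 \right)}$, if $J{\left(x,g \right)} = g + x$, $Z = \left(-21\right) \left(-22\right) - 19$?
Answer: $-267$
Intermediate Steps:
$Z = 443$ ($Z = 462 - 19 = 443$)
$R{\left(q \right)} = 443$
$R{\left(29 \right)} - J{\left(1331,\left(-12 - 15\right) 23 \right)} = 443 - \left(\left(-12 - 15\right) 23 + 1331\right) = 443 - \left(\left(-27\right) 23 + 1331\right) = 443 - \left(-621 + 1331\right) = 443 - 710 = -267$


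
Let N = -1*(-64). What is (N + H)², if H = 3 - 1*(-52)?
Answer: 14161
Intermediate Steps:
H = 55 (H = 3 + 52 = 55)
N = 64
(N + H)² = (64 + 55)² = 119² = 14161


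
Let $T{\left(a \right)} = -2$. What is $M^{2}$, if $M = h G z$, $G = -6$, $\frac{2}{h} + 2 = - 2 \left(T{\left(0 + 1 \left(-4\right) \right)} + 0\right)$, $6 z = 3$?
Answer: $9$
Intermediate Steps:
$z = \frac{1}{2}$ ($z = \frac{1}{6} \cdot 3 = \frac{1}{2} \approx 0.5$)
$h = 1$ ($h = \frac{2}{-2 - 2 \left(-2 + 0\right)} = \frac{2}{-2 - -4} = \frac{2}{-2 + 4} = \frac{2}{2} = 2 \cdot \frac{1}{2} = 1$)
$M = -3$ ($M = 1 \left(-6\right) \frac{1}{2} = \left(-6\right) \frac{1}{2} = -3$)
$M^{2} = \left(-3\right)^{2} = 9$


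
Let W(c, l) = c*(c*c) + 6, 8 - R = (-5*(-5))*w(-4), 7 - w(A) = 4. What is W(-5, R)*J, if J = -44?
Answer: 5236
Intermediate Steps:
w(A) = 3 (w(A) = 7 - 1*4 = 7 - 4 = 3)
R = -67 (R = 8 - (-5*(-5))*3 = 8 - 25*3 = 8 - 1*75 = 8 - 75 = -67)
W(c, l) = 6 + c**3 (W(c, l) = c*c**2 + 6 = c**3 + 6 = 6 + c**3)
W(-5, R)*J = (6 + (-5)**3)*(-44) = (6 - 125)*(-44) = -119*(-44) = 5236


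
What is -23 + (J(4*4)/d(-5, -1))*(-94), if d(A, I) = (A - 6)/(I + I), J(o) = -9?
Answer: 1439/11 ≈ 130.82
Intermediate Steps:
d(A, I) = (-6 + A)/(2*I) (d(A, I) = (-6 + A)/((2*I)) = (-6 + A)*(1/(2*I)) = (-6 + A)/(2*I))
-23 + (J(4*4)/d(-5, -1))*(-94) = -23 - 9*(-2/(-6 - 5))*(-94) = -23 - 9/((½)*(-1)*(-11))*(-94) = -23 - 9/11/2*(-94) = -23 - 9*2/11*(-94) = -23 - 18/11*(-94) = -23 + 1692/11 = 1439/11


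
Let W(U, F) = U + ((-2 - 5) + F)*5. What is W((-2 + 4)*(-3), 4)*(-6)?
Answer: 126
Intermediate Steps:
W(U, F) = -35 + U + 5*F (W(U, F) = U + (-7 + F)*5 = U + (-35 + 5*F) = -35 + U + 5*F)
W((-2 + 4)*(-3), 4)*(-6) = (-35 + (-2 + 4)*(-3) + 5*4)*(-6) = (-35 + 2*(-3) + 20)*(-6) = (-35 - 6 + 20)*(-6) = -21*(-6) = 126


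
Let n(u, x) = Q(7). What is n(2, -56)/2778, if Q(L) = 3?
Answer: 1/926 ≈ 0.0010799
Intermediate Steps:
n(u, x) = 3
n(2, -56)/2778 = 3/2778 = 3*(1/2778) = 1/926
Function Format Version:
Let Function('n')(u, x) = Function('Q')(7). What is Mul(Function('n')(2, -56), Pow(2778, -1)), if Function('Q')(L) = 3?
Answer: Rational(1, 926) ≈ 0.0010799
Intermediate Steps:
Function('n')(u, x) = 3
Mul(Function('n')(2, -56), Pow(2778, -1)) = Mul(3, Pow(2778, -1)) = Mul(3, Rational(1, 2778)) = Rational(1, 926)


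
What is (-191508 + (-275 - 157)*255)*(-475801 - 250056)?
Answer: 218967829476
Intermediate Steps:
(-191508 + (-275 - 157)*255)*(-475801 - 250056) = (-191508 - 432*255)*(-725857) = (-191508 - 110160)*(-725857) = -301668*(-725857) = 218967829476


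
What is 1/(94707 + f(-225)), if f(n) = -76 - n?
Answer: 1/94856 ≈ 1.0542e-5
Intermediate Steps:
1/(94707 + f(-225)) = 1/(94707 + (-76 - 1*(-225))) = 1/(94707 + (-76 + 225)) = 1/(94707 + 149) = 1/94856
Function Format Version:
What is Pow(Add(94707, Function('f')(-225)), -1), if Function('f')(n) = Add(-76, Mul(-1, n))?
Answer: Rational(1, 94856) ≈ 1.0542e-5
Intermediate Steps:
Pow(Add(94707, Function('f')(-225)), -1) = Pow(Add(94707, Add(-76, Mul(-1, -225))), -1) = Pow(Add(94707, Add(-76, 225)), -1) = Pow(Add(94707, 149), -1) = Pow(94856, -1) = Rational(1, 94856)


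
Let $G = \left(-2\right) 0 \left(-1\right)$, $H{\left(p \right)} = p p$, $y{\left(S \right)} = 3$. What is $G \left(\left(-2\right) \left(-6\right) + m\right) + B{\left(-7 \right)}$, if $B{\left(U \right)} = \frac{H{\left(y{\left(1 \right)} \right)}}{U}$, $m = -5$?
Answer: $- \frac{9}{7} \approx -1.2857$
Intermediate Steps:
$H{\left(p \right)} = p^{2}$
$G = 0$ ($G = 0 \left(-1\right) = 0$)
$B{\left(U \right)} = \frac{9}{U}$ ($B{\left(U \right)} = \frac{3^{2}}{U} = \frac{9}{U}$)
$G \left(\left(-2\right) \left(-6\right) + m\right) + B{\left(-7 \right)} = 0 \left(\left(-2\right) \left(-6\right) - 5\right) + \frac{9}{-7} = 0 \left(12 - 5\right) + 9 \left(- \frac{1}{7}\right) = 0 \cdot 7 - \frac{9}{7} = 0 - \frac{9}{7} = - \frac{9}{7}$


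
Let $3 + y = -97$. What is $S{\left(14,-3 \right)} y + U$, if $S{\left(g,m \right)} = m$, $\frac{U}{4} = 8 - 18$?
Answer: $260$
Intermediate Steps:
$U = -40$ ($U = 4 \left(8 - 18\right) = 4 \left(-10\right) = -40$)
$y = -100$ ($y = -3 - 97 = -100$)
$S{\left(14,-3 \right)} y + U = \left(-3\right) \left(-100\right) - 40 = 300 - 40 = 260$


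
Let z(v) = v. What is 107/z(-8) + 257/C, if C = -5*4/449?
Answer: -231321/40 ≈ -5783.0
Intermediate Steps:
C = -20/449 (C = -20*1/449 = -20/449 ≈ -0.044543)
107/z(-8) + 257/C = 107/(-8) + 257/(-20/449) = 107*(-1/8) + 257*(-449/20) = -107/8 - 115393/20 = -231321/40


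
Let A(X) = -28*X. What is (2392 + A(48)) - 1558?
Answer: -510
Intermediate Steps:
(2392 + A(48)) - 1558 = (2392 - 28*48) - 1558 = (2392 - 1344) - 1558 = 1048 - 1558 = -510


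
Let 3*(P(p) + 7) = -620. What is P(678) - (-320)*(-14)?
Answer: -14081/3 ≈ -4693.7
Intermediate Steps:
P(p) = -641/3 (P(p) = -7 + (⅓)*(-620) = -7 - 620/3 = -641/3)
P(678) - (-320)*(-14) = -641/3 - (-320)*(-14) = -641/3 - 1*4480 = -641/3 - 4480 = -14081/3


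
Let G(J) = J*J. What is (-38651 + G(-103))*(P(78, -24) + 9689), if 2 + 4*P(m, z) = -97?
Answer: -542009797/2 ≈ -2.7100e+8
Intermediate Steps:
G(J) = J²
P(m, z) = -99/4 (P(m, z) = -½ + (¼)*(-97) = -½ - 97/4 = -99/4)
(-38651 + G(-103))*(P(78, -24) + 9689) = (-38651 + (-103)²)*(-99/4 + 9689) = (-38651 + 10609)*(38657/4) = -28042*38657/4 = -542009797/2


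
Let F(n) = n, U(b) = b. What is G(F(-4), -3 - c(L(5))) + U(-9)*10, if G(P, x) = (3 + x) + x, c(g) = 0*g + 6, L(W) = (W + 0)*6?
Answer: -105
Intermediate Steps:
L(W) = 6*W (L(W) = W*6 = 6*W)
c(g) = 6 (c(g) = 0 + 6 = 6)
G(P, x) = 3 + 2*x
G(F(-4), -3 - c(L(5))) + U(-9)*10 = (3 + 2*(-3 - 1*6)) - 9*10 = (3 + 2*(-3 - 6)) - 90 = (3 + 2*(-9)) - 90 = (3 - 18) - 90 = -15 - 90 = -105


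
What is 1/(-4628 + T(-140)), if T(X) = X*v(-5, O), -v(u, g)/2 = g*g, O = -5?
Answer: 1/2372 ≈ 0.00042159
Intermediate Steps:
v(u, g) = -2*g**2 (v(u, g) = -2*g*g = -2*g**2)
T(X) = -50*X (T(X) = X*(-2*(-5)**2) = X*(-2*25) = X*(-50) = -50*X)
1/(-4628 + T(-140)) = 1/(-4628 - 50*(-140)) = 1/(-4628 + 7000) = 1/2372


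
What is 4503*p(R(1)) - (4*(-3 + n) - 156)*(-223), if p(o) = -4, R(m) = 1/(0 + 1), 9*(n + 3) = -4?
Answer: -526936/9 ≈ -58548.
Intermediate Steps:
n = -31/9 (n = -3 + (⅑)*(-4) = -3 - 4/9 = -31/9 ≈ -3.4444)
R(m) = 1 (R(m) = 1/1 = 1)
4503*p(R(1)) - (4*(-3 + n) - 156)*(-223) = 4503*(-4) - (4*(-3 - 31/9) - 156)*(-223) = -18012 - (4*(-58/9) - 156)*(-223) = -18012 - (-232/9 - 156)*(-223) = -18012 - (-1636)*(-223)/9 = -18012 - 1*364828/9 = -18012 - 364828/9 = -526936/9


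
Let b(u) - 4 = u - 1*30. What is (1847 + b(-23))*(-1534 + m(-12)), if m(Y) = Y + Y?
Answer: -2801284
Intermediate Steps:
b(u) = -26 + u (b(u) = 4 + (u - 1*30) = 4 + (u - 30) = 4 + (-30 + u) = -26 + u)
m(Y) = 2*Y
(1847 + b(-23))*(-1534 + m(-12)) = (1847 + (-26 - 23))*(-1534 + 2*(-12)) = (1847 - 49)*(-1534 - 24) = 1798*(-1558) = -2801284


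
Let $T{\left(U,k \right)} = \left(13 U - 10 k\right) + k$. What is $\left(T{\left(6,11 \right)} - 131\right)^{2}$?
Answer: $23104$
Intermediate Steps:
$T{\left(U,k \right)} = - 9 k + 13 U$ ($T{\left(U,k \right)} = \left(- 10 k + 13 U\right) + k = - 9 k + 13 U$)
$\left(T{\left(6,11 \right)} - 131\right)^{2} = \left(\left(\left(-9\right) 11 + 13 \cdot 6\right) - 131\right)^{2} = \left(\left(-99 + 78\right) - 131\right)^{2} = \left(-21 - 131\right)^{2} = \left(-152\right)^{2} = 23104$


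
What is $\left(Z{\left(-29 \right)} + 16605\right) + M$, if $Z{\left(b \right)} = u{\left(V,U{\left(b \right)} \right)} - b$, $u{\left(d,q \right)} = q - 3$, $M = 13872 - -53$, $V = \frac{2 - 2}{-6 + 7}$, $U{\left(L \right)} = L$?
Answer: $30527$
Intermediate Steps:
$V = 0$ ($V = \frac{0}{1} = 0 \cdot 1 = 0$)
$M = 13925$ ($M = 13872 + 53 = 13925$)
$u{\left(d,q \right)} = -3 + q$ ($u{\left(d,q \right)} = q - 3 = -3 + q$)
$Z{\left(b \right)} = -3$ ($Z{\left(b \right)} = \left(-3 + b\right) - b = -3$)
$\left(Z{\left(-29 \right)} + 16605\right) + M = \left(-3 + 16605\right) + 13925 = 16602 + 13925 = 30527$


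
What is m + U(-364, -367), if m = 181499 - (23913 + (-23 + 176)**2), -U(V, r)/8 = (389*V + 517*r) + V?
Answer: 2787769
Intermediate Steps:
U(V, r) = -4136*r - 3120*V (U(V, r) = -8*((389*V + 517*r) + V) = -8*(390*V + 517*r) = -4136*r - 3120*V)
m = 134177 (m = 181499 - (23913 + 153**2) = 181499 - (23913 + 23409) = 181499 - 1*47322 = 181499 - 47322 = 134177)
m + U(-364, -367) = 134177 + (-4136*(-367) - 3120*(-364)) = 134177 + (1517912 + 1135680) = 134177 + 2653592 = 2787769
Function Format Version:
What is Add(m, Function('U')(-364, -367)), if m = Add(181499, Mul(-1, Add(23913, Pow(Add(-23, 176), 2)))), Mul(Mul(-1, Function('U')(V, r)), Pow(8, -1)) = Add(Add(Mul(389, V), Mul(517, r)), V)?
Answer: 2787769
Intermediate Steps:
Function('U')(V, r) = Add(Mul(-4136, r), Mul(-3120, V)) (Function('U')(V, r) = Mul(-8, Add(Add(Mul(389, V), Mul(517, r)), V)) = Mul(-8, Add(Mul(390, V), Mul(517, r))) = Add(Mul(-4136, r), Mul(-3120, V)))
m = 134177 (m = Add(181499, Mul(-1, Add(23913, Pow(153, 2)))) = Add(181499, Mul(-1, Add(23913, 23409))) = Add(181499, Mul(-1, 47322)) = Add(181499, -47322) = 134177)
Add(m, Function('U')(-364, -367)) = Add(134177, Add(Mul(-4136, -367), Mul(-3120, -364))) = Add(134177, Add(1517912, 1135680)) = Add(134177, 2653592) = 2787769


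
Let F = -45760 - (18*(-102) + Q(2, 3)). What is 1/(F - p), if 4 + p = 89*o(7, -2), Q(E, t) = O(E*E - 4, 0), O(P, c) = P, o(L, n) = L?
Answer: -1/44543 ≈ -2.2450e-5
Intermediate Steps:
Q(E, t) = -4 + E² (Q(E, t) = E*E - 4 = E² - 4 = -4 + E²)
p = 619 (p = -4 + 89*7 = -4 + 623 = 619)
F = -43924 (F = -45760 - (18*(-102) + (-4 + 2²)) = -45760 - (-1836 + (-4 + 4)) = -45760 - (-1836 + 0) = -45760 - 1*(-1836) = -45760 + 1836 = -43924)
1/(F - p) = 1/(-43924 - 1*619) = 1/(-43924 - 619) = 1/(-44543) = -1/44543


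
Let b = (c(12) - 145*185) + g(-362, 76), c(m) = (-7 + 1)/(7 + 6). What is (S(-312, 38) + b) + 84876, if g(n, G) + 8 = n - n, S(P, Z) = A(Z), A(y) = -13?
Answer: 754384/13 ≈ 58030.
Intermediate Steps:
S(P, Z) = -13
g(n, G) = -8 (g(n, G) = -8 + (n - n) = -8 + 0 = -8)
c(m) = -6/13
b = -348835/13 (b = (-6/13 - 145*185) - 8 = (-6/13 - 26825) - 8 = -348731/13 - 8 = -348835/13 ≈ -26833.)
(S(-312, 38) + b) + 84876 = (-13 - 348835/13) + 84876 = -349004/13 + 84876 = 754384/13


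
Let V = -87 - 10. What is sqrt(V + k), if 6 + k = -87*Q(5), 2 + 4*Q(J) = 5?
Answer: I*sqrt(673)/2 ≈ 12.971*I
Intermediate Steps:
V = -97
Q(J) = 3/4 (Q(J) = -1/2 + (1/4)*5 = -1/2 + 5/4 = 3/4)
k = -285/4 (k = -6 - 87*3/4 = -6 - 261/4 = -285/4 ≈ -71.250)
sqrt(V + k) = sqrt(-97 - 285/4) = sqrt(-673/4) = I*sqrt(673)/2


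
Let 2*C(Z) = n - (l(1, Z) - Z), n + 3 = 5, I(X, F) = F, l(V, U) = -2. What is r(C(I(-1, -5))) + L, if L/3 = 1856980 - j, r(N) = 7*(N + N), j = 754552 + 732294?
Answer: 1110395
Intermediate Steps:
j = 1486846
n = 2 (n = -3 + 5 = 2)
C(Z) = 2 + Z/2 (C(Z) = (2 - (-2 - Z))/2 = (2 + (2 + Z))/2 = (4 + Z)/2 = 2 + Z/2)
r(N) = 14*N (r(N) = 7*(2*N) = 14*N)
L = 1110402 (L = 3*(1856980 - 1*1486846) = 3*(1856980 - 1486846) = 3*370134 = 1110402)
r(C(I(-1, -5))) + L = 14*(2 + (1/2)*(-5)) + 1110402 = 14*(2 - 5/2) + 1110402 = 14*(-1/2) + 1110402 = -7 + 1110402 = 1110395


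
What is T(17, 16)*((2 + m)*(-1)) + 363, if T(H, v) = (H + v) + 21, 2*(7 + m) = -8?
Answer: 849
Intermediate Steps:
m = -11 (m = -7 + (1/2)*(-8) = -7 - 4 = -11)
T(H, v) = 21 + H + v
T(17, 16)*((2 + m)*(-1)) + 363 = (21 + 17 + 16)*((2 - 11)*(-1)) + 363 = 54*(-9*(-1)) + 363 = 54*9 + 363 = 486 + 363 = 849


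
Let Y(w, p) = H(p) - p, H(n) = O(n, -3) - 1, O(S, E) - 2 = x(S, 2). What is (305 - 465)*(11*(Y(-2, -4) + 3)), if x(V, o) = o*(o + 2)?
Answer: -28160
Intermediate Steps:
x(V, o) = o*(2 + o)
O(S, E) = 10 (O(S, E) = 2 + 2*(2 + 2) = 2 + 2*4 = 2 + 8 = 10)
H(n) = 9 (H(n) = 10 - 1 = 9)
Y(w, p) = 9 - p
(305 - 465)*(11*(Y(-2, -4) + 3)) = (305 - 465)*(11*((9 - 1*(-4)) + 3)) = -1760*((9 + 4) + 3) = -1760*(13 + 3) = -1760*16 = -160*176 = -28160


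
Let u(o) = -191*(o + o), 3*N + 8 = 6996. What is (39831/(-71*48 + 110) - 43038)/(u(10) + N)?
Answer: 25055145/867568 ≈ 28.880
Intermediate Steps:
N = 6988/3 (N = -8/3 + (1/3)*6996 = -8/3 + 2332 = 6988/3 ≈ 2329.3)
u(o) = -382*o
(39831/(-71*48 + 110) - 43038)/(u(10) + N) = (39831/(-71*48 + 110) - 43038)/(-382*10 + 6988/3) = (39831/(-3408 + 110) - 43038)/(-3820 + 6988/3) = (39831/(-3298) - 43038)/(-4472/3) = (39831*(-1/3298) - 43038)*(-3/4472) = (-2343/194 - 43038)*(-3/4472) = -8351715/194*(-3/4472) = 25055145/867568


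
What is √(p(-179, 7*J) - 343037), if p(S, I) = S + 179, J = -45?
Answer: I*√343037 ≈ 585.69*I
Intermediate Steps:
p(S, I) = 179 + S
√(p(-179, 7*J) - 343037) = √((179 - 179) - 343037) = √(0 - 343037) = √(-343037) = I*√343037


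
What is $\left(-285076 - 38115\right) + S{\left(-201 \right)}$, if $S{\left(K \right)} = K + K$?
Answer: $-323593$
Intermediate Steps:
$S{\left(K \right)} = 2 K$
$\left(-285076 - 38115\right) + S{\left(-201 \right)} = \left(-285076 - 38115\right) + 2 \left(-201\right) = -323191 - 402 = -323593$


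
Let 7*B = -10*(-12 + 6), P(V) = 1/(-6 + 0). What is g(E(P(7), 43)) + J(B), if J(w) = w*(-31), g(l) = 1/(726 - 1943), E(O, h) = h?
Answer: -2263627/8519 ≈ -265.71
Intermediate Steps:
P(V) = -⅙ (P(V) = 1/(-6) = -⅙)
B = 60/7 (B = (-10*(-12 + 6))/7 = (-10*(-6))/7 = (⅐)*60 = 60/7 ≈ 8.5714)
g(l) = -1/1217 (g(l) = 1/(-1217) = -1/1217)
J(w) = -31*w
g(E(P(7), 43)) + J(B) = -1/1217 - 31*60/7 = -1/1217 - 1860/7 = -2263627/8519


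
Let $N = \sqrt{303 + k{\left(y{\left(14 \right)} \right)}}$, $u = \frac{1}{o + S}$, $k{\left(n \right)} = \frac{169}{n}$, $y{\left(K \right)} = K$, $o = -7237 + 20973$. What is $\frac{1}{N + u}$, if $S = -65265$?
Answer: $\frac{721406}{11712254116637} + \frac{2655237841 \sqrt{61754}}{11712254116637} \approx 0.056337$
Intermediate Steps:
$o = 13736$
$u = - \frac{1}{51529}$ ($u = \frac{1}{13736 - 65265} = \frac{1}{-51529} = - \frac{1}{51529} \approx -1.9407 \cdot 10^{-5}$)
$N = \frac{\sqrt{61754}}{14}$ ($N = \sqrt{303 + \frac{169}{14}} = \sqrt{\frac{4411}{14}} = \frac{\sqrt{61754}}{14} \approx 17.75$)
$\frac{1}{N + u} = \frac{1}{\frac{\sqrt{61754}}{14} - \frac{1}{51529}} = \frac{1}{- \frac{1}{51529} + \frac{\sqrt{61754}}{14}}$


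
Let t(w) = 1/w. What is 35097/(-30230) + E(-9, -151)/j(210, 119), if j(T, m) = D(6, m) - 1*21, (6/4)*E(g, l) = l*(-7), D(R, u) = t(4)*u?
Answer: 7198277/90690 ≈ 79.372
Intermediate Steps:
D(R, u) = u/4
E(g, l) = -14*l/3 (E(g, l) = 2*(l*(-7))/3 = 2*(-7*l)/3 = -14*l/3)
j(T, m) = -21 + m/4 (j(T, m) = m/4 - 1*21 = m/4 - 21 = -21 + m/4)
35097/(-30230) + E(-9, -151)/j(210, 119) = 35097/(-30230) + (-14/3*(-151))/(-21 + (¼)*119) = 35097*(-1/30230) + 2114/(3*(-21 + 119/4)) = -35097/30230 + 2114/(3*(35/4)) = -35097/30230 + (2114/3)*(4/35) = -35097/30230 + 1208/15 = 7198277/90690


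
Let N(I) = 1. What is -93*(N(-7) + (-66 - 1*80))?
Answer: 13485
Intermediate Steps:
-93*(N(-7) + (-66 - 1*80)) = -93*(1 + (-66 - 1*80)) = -93*(1 + (-66 - 80)) = -93*(1 - 146) = -93*(-145) = 13485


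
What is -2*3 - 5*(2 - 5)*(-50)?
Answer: -756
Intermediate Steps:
-2*3 - 5*(2 - 5)*(-50) = -6 - 5*(-3)*(-50) = -6 + 15*(-50) = -6 - 750 = -756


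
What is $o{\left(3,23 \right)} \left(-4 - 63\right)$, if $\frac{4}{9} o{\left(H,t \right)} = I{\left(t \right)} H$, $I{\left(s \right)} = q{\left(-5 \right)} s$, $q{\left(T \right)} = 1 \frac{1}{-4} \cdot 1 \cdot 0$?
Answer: $0$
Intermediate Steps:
$q{\left(T \right)} = 0$ ($q{\left(T \right)} = 1 \left(- \frac{1}{4}\right) 1 \cdot 0 = \left(- \frac{1}{4}\right) 1 \cdot 0 = \left(- \frac{1}{4}\right) 0 = 0$)
$I{\left(s \right)} = 0$ ($I{\left(s \right)} = 0 s = 0$)
$o{\left(H,t \right)} = 0$ ($o{\left(H,t \right)} = \frac{9 \cdot 0 H}{4} = \frac{9}{4} \cdot 0 = 0$)
$o{\left(3,23 \right)} \left(-4 - 63\right) = 0 \left(-4 - 63\right) = 0 \left(-67\right) = 0$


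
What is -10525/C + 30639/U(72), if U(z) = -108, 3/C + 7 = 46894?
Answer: -5921838313/36 ≈ -1.6450e+8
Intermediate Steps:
C = 1/15629 (C = 3/(-7 + 46894) = 3/46887 = 3*(1/46887) = 1/15629 ≈ 6.3984e-5)
-10525/C + 30639/U(72) = -10525/1/15629 + 30639/(-108) = -10525*15629 + 30639*(-1/108) = -164495225 - 10213/36 = -5921838313/36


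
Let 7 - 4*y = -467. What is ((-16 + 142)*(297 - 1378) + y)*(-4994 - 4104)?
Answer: 1238124075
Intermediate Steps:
y = 237/2 (y = 7/4 - 1/4*(-467) = 7/4 + 467/4 = 237/2 ≈ 118.50)
((-16 + 142)*(297 - 1378) + y)*(-4994 - 4104) = ((-16 + 142)*(297 - 1378) + 237/2)*(-4994 - 4104) = (126*(-1081) + 237/2)*(-9098) = (-136206 + 237/2)*(-9098) = -272175/2*(-9098) = 1238124075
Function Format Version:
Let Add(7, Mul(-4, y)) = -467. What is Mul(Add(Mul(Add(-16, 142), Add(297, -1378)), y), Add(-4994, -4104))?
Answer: 1238124075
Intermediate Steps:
y = Rational(237, 2) (y = Add(Rational(7, 4), Mul(Rational(-1, 4), -467)) = Add(Rational(7, 4), Rational(467, 4)) = Rational(237, 2) ≈ 118.50)
Mul(Add(Mul(Add(-16, 142), Add(297, -1378)), y), Add(-4994, -4104)) = Mul(Add(Mul(Add(-16, 142), Add(297, -1378)), Rational(237, 2)), Add(-4994, -4104)) = Mul(Add(Mul(126, -1081), Rational(237, 2)), -9098) = Mul(Add(-136206, Rational(237, 2)), -9098) = Mul(Rational(-272175, 2), -9098) = 1238124075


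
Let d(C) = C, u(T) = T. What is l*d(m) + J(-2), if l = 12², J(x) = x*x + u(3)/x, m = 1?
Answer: 293/2 ≈ 146.50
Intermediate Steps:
J(x) = x² + 3/x (J(x) = x*x + 3/x = x² + 3/x)
l = 144
l*d(m) + J(-2) = 144*1 + (3 + (-2)³)/(-2) = 144 - (3 - 8)/2 = 144 - ½*(-5) = 144 + 5/2 = 293/2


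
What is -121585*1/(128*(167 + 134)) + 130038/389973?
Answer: -14134921047/5008293248 ≈ -2.8223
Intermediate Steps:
-121585*1/(128*(167 + 134)) + 130038/389973 = -121585/(128*301) + 130038*(1/389973) = -121585/38528 + 43346/129991 = -14134921047/5008293248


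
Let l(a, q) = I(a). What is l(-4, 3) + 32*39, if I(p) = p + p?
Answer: 1240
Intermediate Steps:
I(p) = 2*p
l(a, q) = 2*a
l(-4, 3) + 32*39 = 2*(-4) + 32*39 = -8 + 1248 = 1240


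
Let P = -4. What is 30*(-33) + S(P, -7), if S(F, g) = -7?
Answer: -997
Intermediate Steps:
30*(-33) + S(P, -7) = 30*(-33) - 7 = -990 - 7 = -997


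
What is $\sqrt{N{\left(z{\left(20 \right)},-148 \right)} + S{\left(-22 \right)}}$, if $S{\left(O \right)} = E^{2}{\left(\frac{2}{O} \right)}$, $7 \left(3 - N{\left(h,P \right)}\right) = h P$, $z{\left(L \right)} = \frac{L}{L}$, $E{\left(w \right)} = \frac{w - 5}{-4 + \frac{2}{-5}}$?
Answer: $\frac{\sqrt{18280703}}{847} \approx 5.0479$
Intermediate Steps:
$E{\left(w \right)} = \frac{25}{22} - \frac{5 w}{22}$ ($E{\left(w \right)} = \frac{-5 + w}{-4 + 2 \left(- \frac{1}{5}\right)} = \frac{-5 + w}{-4 - \frac{2}{5}} = \frac{-5 + w}{- \frac{22}{5}} = \left(-5 + w\right) \left(- \frac{5}{22}\right) = \frac{25}{22} - \frac{5 w}{22}$)
$z{\left(L \right)} = 1$
$N{\left(h,P \right)} = 3 - \frac{P h}{7}$ ($N{\left(h,P \right)} = 3 - \frac{h P}{7} = 3 - \frac{P h}{7}$)
$S{\left(O \right)} = \left(\frac{25}{22} - \frac{5}{11 O}\right)^{2}$ ($S{\left(O \right)} = \left(\frac{25}{22} - \frac{5 \frac{2}{O}}{22}\right)^{2} = \left(\frac{25}{22} - \frac{5}{11 O}\right)^{2}$)
$\sqrt{N{\left(z{\left(20 \right)},-148 \right)} + S{\left(-22 \right)}} = \sqrt{\left(3 - \left(- \frac{148}{7}\right) 1\right) + \frac{25 \left(-2 + 5 \left(-22\right)\right)^{2}}{484 \cdot 484}} = \sqrt{\left(3 + \frac{148}{7}\right) + \frac{25}{484} \cdot \frac{1}{484} \left(-2 - 110\right)^{2}} = \sqrt{\frac{169}{7} + \frac{25}{484} \cdot \frac{1}{484} \left(-112\right)^{2}} = \sqrt{\frac{169}{7} + \frac{25}{484} \cdot \frac{1}{484} \cdot 12544} = \sqrt{\frac{169}{7} + \frac{19600}{14641}} = \sqrt{\frac{2611529}{102487}} = \frac{\sqrt{18280703}}{847}$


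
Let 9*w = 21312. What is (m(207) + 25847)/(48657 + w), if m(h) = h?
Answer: 26054/51025 ≈ 0.51061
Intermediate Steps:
w = 2368 (w = (1/9)*21312 = 2368)
(m(207) + 25847)/(48657 + w) = (207 + 25847)/(48657 + 2368) = 26054/51025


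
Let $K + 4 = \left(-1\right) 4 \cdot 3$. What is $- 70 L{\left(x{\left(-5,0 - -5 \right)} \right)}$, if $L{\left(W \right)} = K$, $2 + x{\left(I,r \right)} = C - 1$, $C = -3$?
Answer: $1120$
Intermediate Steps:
$x{\left(I,r \right)} = -6$ ($x{\left(I,r \right)} = -2 - 4 = -6$)
$K = -16$ ($K = -4 + \left(-1\right) 4 \cdot 3 = -4 - 12 = -16$)
$L{\left(W \right)} = -16$
$- 70 L{\left(x{\left(-5,0 - -5 \right)} \right)} = \left(-70\right) \left(-16\right) = 1120$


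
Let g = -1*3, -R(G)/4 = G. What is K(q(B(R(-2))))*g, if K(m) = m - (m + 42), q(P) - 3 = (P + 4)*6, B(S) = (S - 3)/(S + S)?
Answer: 126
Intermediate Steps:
R(G) = -4*G
B(S) = (-3 + S)/(2*S) (B(S) = (-3 + S)/((2*S)) = (-3 + S)*(1/(2*S)) = (-3 + S)/(2*S))
q(P) = 27 + 6*P (q(P) = 3 + (P + 4)*6 = 3 + (4 + P)*6 = 3 + (24 + 6*P) = 27 + 6*P)
K(m) = -42 (K(m) = m - (42 + m) = m + (-42 - m) = -42)
g = -3
K(q(B(R(-2))))*g = -42*(-3) = 126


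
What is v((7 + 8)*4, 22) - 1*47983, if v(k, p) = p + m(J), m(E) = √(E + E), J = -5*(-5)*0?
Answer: -47961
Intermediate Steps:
J = 0 (J = 25*0 = 0)
m(E) = √2*√E (m(E) = √(2*E) = √2*√E)
v(k, p) = p (v(k, p) = p + √2*√0 = p + √2*0 = p + 0 = p)
v((7 + 8)*4, 22) - 1*47983 = 22 - 1*47983 = 22 - 47983 = -47961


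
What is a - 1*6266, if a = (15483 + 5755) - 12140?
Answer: 2832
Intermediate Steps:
a = 9098 (a = 21238 - 12140 = 9098)
a - 1*6266 = 9098 - 1*6266 = 9098 - 6266 = 2832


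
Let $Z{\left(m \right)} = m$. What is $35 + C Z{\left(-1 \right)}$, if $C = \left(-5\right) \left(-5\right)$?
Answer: $10$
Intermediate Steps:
$C = 25$
$35 + C Z{\left(-1 \right)} = 35 + 25 \left(-1\right) = 35 - 25 = 10$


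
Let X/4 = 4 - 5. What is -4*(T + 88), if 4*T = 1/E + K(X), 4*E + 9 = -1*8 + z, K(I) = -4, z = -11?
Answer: -2435/7 ≈ -347.86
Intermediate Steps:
X = -4 (X = 4*(4 - 5) = 4*(-1) = -4)
E = -7 (E = -9/4 + (-1*8 - 11)/4 = -9/4 + (-8 - 11)/4 = -9/4 + (¼)*(-19) = -9/4 - 19/4 = -7)
T = -29/28 (T = (1/(-7) - 4)/4 = (-⅐ - 4)/4 = (¼)*(-29/7) = -29/28 ≈ -1.0357)
-4*(T + 88) = -4*(-29/28 + 88) = -4*2435/28 = -2435/7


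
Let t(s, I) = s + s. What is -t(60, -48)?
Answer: -120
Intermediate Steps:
t(s, I) = 2*s
-t(60, -48) = -2*60 = -1*120 = -120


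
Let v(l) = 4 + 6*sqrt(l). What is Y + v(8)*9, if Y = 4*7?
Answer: 64 + 108*sqrt(2) ≈ 216.74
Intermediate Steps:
Y = 28
Y + v(8)*9 = 28 + (4 + 6*sqrt(8))*9 = 28 + (4 + 6*(2*sqrt(2)))*9 = 28 + (4 + 12*sqrt(2))*9 = 28 + (36 + 108*sqrt(2)) = 64 + 108*sqrt(2)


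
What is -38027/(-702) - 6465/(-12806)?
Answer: 122878048/2247453 ≈ 54.674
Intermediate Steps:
-38027/(-702) - 6465/(-12806) = -38027*(-1/702) - 6465*(-1/12806) = 38027/702 + 6465/12806 = 122878048/2247453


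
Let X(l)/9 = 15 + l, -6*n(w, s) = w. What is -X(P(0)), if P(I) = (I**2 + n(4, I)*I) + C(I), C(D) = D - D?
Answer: -135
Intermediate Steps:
n(w, s) = -w/6
C(D) = 0
P(I) = I**2 - 2*I/3 (P(I) = (I**2 + (-1/6*4)*I) + 0 = (I**2 - 2*I/3) + 0 = I**2 - 2*I/3)
X(l) = 135 + 9*l (X(l) = 9*(15 + l) = 135 + 9*l)
-X(P(0)) = -(135 + 9*((1/3)*0*(-2 + 3*0))) = -(135 + 9*((1/3)*0*(-2 + 0))) = -(135 + 9*((1/3)*0*(-2))) = -(135 + 9*0) = -(135 + 0) = -1*135 = -135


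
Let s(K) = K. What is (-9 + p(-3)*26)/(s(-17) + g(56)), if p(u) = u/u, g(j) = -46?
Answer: -17/63 ≈ -0.26984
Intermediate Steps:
p(u) = 1
(-9 + p(-3)*26)/(s(-17) + g(56)) = (-9 + 1*26)/(-17 - 46) = (-9 + 26)/(-63) = 17*(-1/63) = -17/63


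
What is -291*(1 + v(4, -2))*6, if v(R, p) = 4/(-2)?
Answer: 1746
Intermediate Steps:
v(R, p) = -2 (v(R, p) = 4*(-½) = -2)
-291*(1 + v(4, -2))*6 = -291*(1 - 2)*6 = -(-291)*6 = -291*(-6) = 1746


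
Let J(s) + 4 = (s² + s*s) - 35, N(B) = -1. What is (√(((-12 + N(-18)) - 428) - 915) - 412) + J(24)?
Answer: 701 + 2*I*√339 ≈ 701.0 + 36.824*I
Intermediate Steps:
J(s) = -39 + 2*s² (J(s) = -4 + ((s² + s*s) - 35) = -4 + ((s² + s²) - 35) = -4 + (2*s² - 35) = -4 + (-35 + 2*s²) = -39 + 2*s²)
(√(((-12 + N(-18)) - 428) - 915) - 412) + J(24) = (√(((-12 - 1) - 428) - 915) - 412) + (-39 + 2*24²) = (√((-13 - 428) - 915) - 412) + (-39 + 2*576) = (√(-441 - 915) - 412) + (-39 + 1152) = (√(-1356) - 412) + 1113 = (2*I*√339 - 412) + 1113 = (-412 + 2*I*√339) + 1113 = 701 + 2*I*√339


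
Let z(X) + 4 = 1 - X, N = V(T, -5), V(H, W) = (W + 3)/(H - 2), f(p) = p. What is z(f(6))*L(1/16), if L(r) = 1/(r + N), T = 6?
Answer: 144/7 ≈ 20.571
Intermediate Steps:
V(H, W) = (3 + W)/(-2 + H)
N = -½ (N = (3 - 5)/(-2 + 6) = -2/4 = (¼)*(-2) = -½ ≈ -0.50000)
z(X) = -3 - X (z(X) = -4 + (1 - X) = -3 - X)
L(r) = 1/(-½ + r) (L(r) = 1/(r - ½) = 1/(-½ + r))
z(f(6))*L(1/16) = (-3 - 1*6)*(2/(-1 + 2/16)) = (-3 - 6)*(2/(-1 + 2*(1/16))) = -18/(-1 + ⅛) = -18/(-7/8) = -18*(-8)/7 = -9*(-16/7) = 144/7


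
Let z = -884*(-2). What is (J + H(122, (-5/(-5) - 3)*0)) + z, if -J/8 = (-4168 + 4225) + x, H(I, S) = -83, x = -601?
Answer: 6037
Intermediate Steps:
J = 4352 (J = -8*((-4168 + 4225) - 601) = -8*(57 - 601) = -8*(-544) = 4352)
z = 1768
(J + H(122, (-5/(-5) - 3)*0)) + z = (4352 - 83) + 1768 = 4269 + 1768 = 6037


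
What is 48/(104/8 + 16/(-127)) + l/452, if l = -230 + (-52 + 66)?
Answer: 200186/61585 ≈ 3.2506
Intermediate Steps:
l = -216 (l = -230 + 14 = -216)
48/(104/8 + 16/(-127)) + l/452 = 48/(104/8 + 16/(-127)) - 216/452 = 48/(104*(⅛) + 16*(-1/127)) - 216*1/452 = 48/(13 - 16/127) - 54/113 = 48/(1635/127) - 54/113 = 48*(127/1635) - 54/113 = 2032/545 - 54/113 = 200186/61585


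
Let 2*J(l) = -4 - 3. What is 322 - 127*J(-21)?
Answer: 1533/2 ≈ 766.50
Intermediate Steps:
J(l) = -7/2 (J(l) = (-4 - 3)/2 = (1/2)*(-7) = -7/2)
322 - 127*J(-21) = 322 - 127*(-7/2) = 322 + 889/2 = 1533/2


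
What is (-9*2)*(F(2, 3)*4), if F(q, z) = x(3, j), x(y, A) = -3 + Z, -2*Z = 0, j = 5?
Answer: 216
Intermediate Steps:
Z = 0 (Z = -½*0 = 0)
x(y, A) = -3 (x(y, A) = -3 + 0 = -3)
F(q, z) = -3
(-9*2)*(F(2, 3)*4) = (-9*2)*(-3*4) = -18*(-12) = 216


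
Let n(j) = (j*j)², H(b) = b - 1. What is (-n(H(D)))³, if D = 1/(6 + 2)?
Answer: -13841287201/68719476736 ≈ -0.20142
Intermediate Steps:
D = ⅛ (D = 1/8 = ⅛ ≈ 0.12500)
H(b) = -1 + b
n(j) = j⁴ (n(j) = (j²)² = j⁴)
(-n(H(D)))³ = (-(-1 + ⅛)⁴)³ = (-(-7/8)⁴)³ = (-1*2401/4096)³ = (-2401/4096)³ = -13841287201/68719476736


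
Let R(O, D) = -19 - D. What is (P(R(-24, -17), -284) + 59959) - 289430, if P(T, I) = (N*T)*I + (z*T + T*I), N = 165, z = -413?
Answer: -134357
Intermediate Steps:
P(T, I) = -413*T + 166*I*T (P(T, I) = (165*T)*I + (-413*T + T*I) = 165*I*T + (-413*T + I*T) = -413*T + 166*I*T)
(P(R(-24, -17), -284) + 59959) - 289430 = ((-19 - 1*(-17))*(-413 + 166*(-284)) + 59959) - 289430 = ((-19 + 17)*(-413 - 47144) + 59959) - 289430 = (-2*(-47557) + 59959) - 289430 = (95114 + 59959) - 289430 = 155073 - 289430 = -134357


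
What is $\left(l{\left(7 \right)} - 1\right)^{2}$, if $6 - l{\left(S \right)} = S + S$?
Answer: $81$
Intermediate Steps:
$l{\left(S \right)} = 6 - 2 S$ ($l{\left(S \right)} = 6 - \left(S + S\right) = 6 - 2 S$)
$\left(l{\left(7 \right)} - 1\right)^{2} = \left(\left(6 - 14\right) - 1\right)^{2} = \left(-8 - 1\right)^{2} = \left(-9\right)^{2} = 81$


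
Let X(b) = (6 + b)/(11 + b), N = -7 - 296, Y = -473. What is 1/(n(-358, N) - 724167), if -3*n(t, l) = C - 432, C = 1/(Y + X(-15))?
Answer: -5649/4090005923 ≈ -1.3812e-6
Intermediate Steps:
N = -303
X(b) = (6 + b)/(11 + b)
C = -4/1883 (C = 1/(-473 + (6 - 15)/(11 - 15)) = 1/(-473 - 9/(-4)) = 1/(-473 - ¼*(-9)) = 1/(-473 + 9/4) = 1/(-1883/4) = -4/1883 ≈ -0.0021243)
n(t, l) = 813460/5649 (n(t, l) = -(-4/1883 - 432)/3 = -⅓*(-813460/1883) = 813460/5649)
1/(n(-358, N) - 724167) = 1/(813460/5649 - 724167) = 1/(-4090005923/5649) = -5649/4090005923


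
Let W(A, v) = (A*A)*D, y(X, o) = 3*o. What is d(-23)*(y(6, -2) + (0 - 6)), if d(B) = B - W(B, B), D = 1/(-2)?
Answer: -2898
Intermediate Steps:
D = -½ ≈ -0.50000
W(A, v) = -A²/2 (W(A, v) = (A*A)*(-½) = A²*(-½) = -A²/2)
d(B) = B + B²/2 (d(B) = B - (-1)*B²/2 = B + B²/2)
d(-23)*(y(6, -2) + (0 - 6)) = ((½)*(-23)*(2 - 23))*(3*(-2) + (0 - 6)) = ((½)*(-23)*(-21))*(-6 - 6) = (483/2)*(-12) = -2898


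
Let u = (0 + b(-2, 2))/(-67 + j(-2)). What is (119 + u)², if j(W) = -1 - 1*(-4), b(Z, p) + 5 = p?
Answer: 58049161/4096 ≈ 14172.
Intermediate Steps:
b(Z, p) = -5 + p
j(W) = 3 (j(W) = -1 + 4 = 3)
u = 3/64 (u = (0 + (-5 + 2))/(-67 + 3) = (0 - 3)/(-64) = -3*(-1/64) = 3/64 ≈ 0.046875)
(119 + u)² = (119 + 3/64)² = (7619/64)² = 58049161/4096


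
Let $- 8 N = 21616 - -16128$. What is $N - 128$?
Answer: $-4846$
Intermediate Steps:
$N = -4718$ ($N = - \frac{21616 - -16128}{8} = - \frac{21616 + 16128}{8} = \left(- \frac{1}{8}\right) 37744 = -4718$)
$N - 128 = -4718 - 128 = -4846$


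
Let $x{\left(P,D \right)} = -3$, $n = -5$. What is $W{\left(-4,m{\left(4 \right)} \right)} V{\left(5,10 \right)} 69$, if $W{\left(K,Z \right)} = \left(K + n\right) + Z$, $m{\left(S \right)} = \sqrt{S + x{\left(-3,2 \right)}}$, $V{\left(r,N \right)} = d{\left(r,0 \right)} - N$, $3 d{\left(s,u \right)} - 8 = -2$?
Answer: $4416$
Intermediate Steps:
$d{\left(s,u \right)} = 2$ ($d{\left(s,u \right)} = \frac{8}{3} + \frac{1}{3} \left(-2\right) = \frac{8}{3} - \frac{2}{3} = 2$)
$V{\left(r,N \right)} = 2 - N$
$m{\left(S \right)} = \sqrt{-3 + S}$ ($m{\left(S \right)} = \sqrt{S - 3} = \sqrt{-3 + S}$)
$W{\left(K,Z \right)} = -5 + K + Z$ ($W{\left(K,Z \right)} = \left(K - 5\right) + Z = \left(-5 + K\right) + Z = -5 + K + Z$)
$W{\left(-4,m{\left(4 \right)} \right)} V{\left(5,10 \right)} 69 = \left(-5 - 4 + \sqrt{-3 + 4}\right) \left(2 - 10\right) 69 = \left(-5 - 4 + \sqrt{1}\right) \left(2 - 10\right) 69 = \left(-5 - 4 + 1\right) \left(-8\right) 69 = \left(-8\right) \left(-8\right) 69 = 64 \cdot 69 = 4416$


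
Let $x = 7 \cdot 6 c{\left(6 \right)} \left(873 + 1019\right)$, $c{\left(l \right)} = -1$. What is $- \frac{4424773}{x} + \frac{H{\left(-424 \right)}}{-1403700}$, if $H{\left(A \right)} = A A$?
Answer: $\frac{516397345003}{9295301400} \approx 55.555$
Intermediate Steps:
$H{\left(A \right)} = A^{2}$
$x = -79464$ ($x = 7 \cdot 6 \left(-1\right) \left(873 + 1019\right) = 42 \left(-1\right) 1892 = \left(-42\right) 1892 = -79464$)
$- \frac{4424773}{x} + \frac{H{\left(-424 \right)}}{-1403700} = - \frac{4424773}{-79464} + \frac{\left(-424\right)^{2}}{-1403700} = \left(-4424773\right) \left(- \frac{1}{79464}\right) + 179776 \left(- \frac{1}{1403700}\right) = \frac{4424773}{79464} - \frac{44944}{350925} = \frac{516397345003}{9295301400}$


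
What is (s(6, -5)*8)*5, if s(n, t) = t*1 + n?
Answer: 40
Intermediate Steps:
s(n, t) = n + t (s(n, t) = t + n = n + t)
(s(6, -5)*8)*5 = ((6 - 5)*8)*5 = (1*8)*5 = 8*5 = 40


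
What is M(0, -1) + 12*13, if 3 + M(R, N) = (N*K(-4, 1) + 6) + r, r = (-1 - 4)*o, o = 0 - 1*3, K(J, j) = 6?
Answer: 168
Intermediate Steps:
o = -3 (o = 0 - 3 = -3)
r = 15 (r = (-1 - 4)*(-3) = -5*(-3) = 15)
M(R, N) = 18 + 6*N (M(R, N) = -3 + ((N*6 + 6) + 15) = -3 + ((6*N + 6) + 15) = -3 + ((6 + 6*N) + 15) = -3 + (21 + 6*N) = 18 + 6*N)
M(0, -1) + 12*13 = (18 + 6*(-1)) + 12*13 = (18 - 6) + 156 = 12 + 156 = 168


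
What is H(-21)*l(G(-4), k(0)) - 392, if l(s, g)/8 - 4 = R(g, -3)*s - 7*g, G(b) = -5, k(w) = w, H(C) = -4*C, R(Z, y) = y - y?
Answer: 2296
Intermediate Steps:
R(Z, y) = 0
l(s, g) = 32 - 56*g (l(s, g) = 32 + 8*(0*s - 7*g) = 32 + 8*(0 - 7*g) = 32 + 8*(-7*g) = 32 - 56*g)
H(-21)*l(G(-4), k(0)) - 392 = (-4*(-21))*(32 - 56*0) - 392 = 84*(32 + 0) - 392 = 84*32 - 392 = 2688 - 392 = 2296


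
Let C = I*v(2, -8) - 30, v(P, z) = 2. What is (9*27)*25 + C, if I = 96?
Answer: 6237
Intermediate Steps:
C = 162 (C = 96*2 - 30 = 192 - 30 = 162)
(9*27)*25 + C = (9*27)*25 + 162 = 243*25 + 162 = 6075 + 162 = 6237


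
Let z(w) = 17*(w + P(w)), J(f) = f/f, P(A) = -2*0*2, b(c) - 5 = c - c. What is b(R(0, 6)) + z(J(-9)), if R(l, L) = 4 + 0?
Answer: 22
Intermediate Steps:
R(l, L) = 4
b(c) = 5 (b(c) = 5 + (c - c) = 5 + 0 = 5)
P(A) = 0 (P(A) = 0*2 = 0)
J(f) = 1
z(w) = 17*w (z(w) = 17*(w + 0) = 17*w)
b(R(0, 6)) + z(J(-9)) = 5 + 17*1 = 5 + 17 = 22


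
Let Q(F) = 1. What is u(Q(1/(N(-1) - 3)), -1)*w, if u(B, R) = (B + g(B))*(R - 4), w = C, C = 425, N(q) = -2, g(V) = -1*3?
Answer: 4250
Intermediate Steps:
g(V) = -3
w = 425
u(B, R) = (-4 + R)*(-3 + B) (u(B, R) = (B - 3)*(R - 4) = (-3 + B)*(-4 + R) = (-4 + R)*(-3 + B))
u(Q(1/(N(-1) - 3)), -1)*w = (12 - 4*1 - 3*(-1) + 1*(-1))*425 = (12 - 4 + 3 - 1)*425 = 10*425 = 4250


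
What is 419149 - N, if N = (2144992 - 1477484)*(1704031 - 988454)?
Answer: -477652952967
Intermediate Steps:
N = 477653372116 (N = 667508*715577 = 477653372116)
419149 - N = 419149 - 1*477653372116 = 419149 - 477653372116 = -477652952967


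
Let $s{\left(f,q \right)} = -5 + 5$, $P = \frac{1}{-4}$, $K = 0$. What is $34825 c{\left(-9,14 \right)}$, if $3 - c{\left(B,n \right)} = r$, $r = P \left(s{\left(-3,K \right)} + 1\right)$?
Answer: $\frac{452725}{4} \approx 1.1318 \cdot 10^{5}$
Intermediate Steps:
$P = - \frac{1}{4} \approx -0.25$
$s{\left(f,q \right)} = 0$
$r = - \frac{1}{4}$ ($r = - \frac{0 + 1}{4} = \left(- \frac{1}{4}\right) 1 = - \frac{1}{4} \approx -0.25$)
$c{\left(B,n \right)} = \frac{13}{4}$ ($c{\left(B,n \right)} = 3 - - \frac{1}{4} = 3 + \frac{1}{4} = \frac{13}{4}$)
$34825 c{\left(-9,14 \right)} = 34825 \cdot \frac{13}{4} = \frac{452725}{4}$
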